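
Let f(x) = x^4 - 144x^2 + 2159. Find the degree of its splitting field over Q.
[K : Q] = 4

Solving the quadratic in x^2: x^2 = (144 ± √(144^2 - 4·2159))/2 = (144 ± √12100)/2 = (144 ± 110)/2, giving x^2 = 17 or x^2 = 127. So f(x) = (x^2 - 17)(x^2 - 127) and the roots of f are ±√17, ±√127. Hence the splitting field is K = Q(√17, √127). Since 17 and 127 are distinct squarefree integers > 1, their product 2159 is not a perfect square, so √127 ∉ Q(√17). By the tower law [K:Q] = [Q(√17,√127):Q(√17)] · [Q(√17):Q] = 2 · 2 = 4.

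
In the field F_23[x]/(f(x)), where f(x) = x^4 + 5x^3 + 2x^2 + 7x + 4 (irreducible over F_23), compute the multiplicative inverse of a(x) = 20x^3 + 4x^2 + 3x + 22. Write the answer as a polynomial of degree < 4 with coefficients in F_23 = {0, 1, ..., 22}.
a(x)^(-1) ≡ 9x^3 + 5x^2 + 10x + 6 (mod f(x))

Since f is irreducible over F_23, F_23[x]/(f) is a field and a(x) ≠ 0 has an inverse. Apply the extended Euclidean algorithm to f(x) and a(x) in F_23[x]: f(x) = (15x + 3)·a(x) + (14x^2 + 13x + 7);  a(x) = (8x + 6)·(14x^2 + 13x + 7) + (7x + 3);  (14x^2 + 13x + 7) = (2x + 1)·(7x + 3) + (4). The last nonzero remainder is the constant 4 = gcd(f, a) in F_23. Back-substituting through the division chain expresses 4 = s(x)·a(x) + t(x)·f(x) with s(x) ≡ 13x^3 + 20x^2 + 17x + 1 (mod f), so (13x^3 + 20x^2 + 17x + 1)·a(x) ≡ 4 (mod f). Multiplying by 4^(-1) ≡ 6 in F_23 gives a(x)^(-1) ≡ 6·(13x^3 + 20x^2 + 17x + 1) ≡ 9x^3 + 5x^2 + 10x + 6 (mod f). Check: (20x^3 + 4x^2 + 3x + 22)·(9x^3 + 5x^2 + 10x + 6) = 19x^6 + 21x^5 + 17x^4 + 5x^3 + 3x^2 + 8x + 17 ≡ 1 (mod x^4 + 5x^3 + 2x^2 + 7x + 4).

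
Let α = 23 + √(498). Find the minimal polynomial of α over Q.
m_α(x) = x^2 - 46x + 31

From α - 23 = √(498), squaring gives (α - 23)^2 = 498, i.e. α^2 - 46α + 529 = 498, so α^2 - 46α + 31 = 0. The discriminant of x^2 - 46x + 31 is (-46)^2 - 4·(31) = 2116 - 124 = 1992, and 4·(498) is not a perfect square in Q since 498 is squarefree and ≠ 1. Hence x^2 - 46x + 31 is irreducible over Q and is the minimal polynomial of α.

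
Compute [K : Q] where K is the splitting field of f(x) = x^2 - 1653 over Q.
[K : Q] = 2

f(x) = x^2 - 1653 factors as (x - √1653)(x + √1653). The splitting field is K = Q(√1653). Since 1653 is squarefree and > 1, it is not a perfect square, so x^2 - 1653 is irreducible over Q and [Q(√1653) : Q] = 2. Hence [K : Q] = 2.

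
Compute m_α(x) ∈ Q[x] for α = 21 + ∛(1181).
m_α(x) = x^3 - 63x^2 + 1323x - 10442

Set β = α - 21 = ∛(1181), so β^3 = 1181. Then (α - 21)^3 - 1181 = 0, i.e. α is a root of g(x) = (x - 21)^3 - 1181 = x^3 - 63x^2 + 1323x - 10442. Since g(x) = h(x - 21) where h(x) = x^3 - 1181, and h is irreducible over Q (because 1181 is not a perfect cube, so h has no rational root, and a monic cubic with no rational root is irreducible), g is also irreducible (irreducibility is preserved under the substitution x → x - 21). Hence m_α(x) = x^3 - 63x^2 + 1323x - 10442.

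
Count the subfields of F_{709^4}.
F_{709^4} has 3 subfields

The subfields of F_{p^n} are exactly the fields F_{p^d} for d | n (each is the fixed field of the unique index-d subgroup of Gal(F_{p^n}/F_p) ≅ Z/nZ). The divisors of n = 4 are {1, 2, 4}, giving 3 subfields: F_{709^1}, F_{709^2}, F_{709^4}.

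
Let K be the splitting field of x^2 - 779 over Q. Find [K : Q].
[K : Q] = 2

f(x) = x^2 - 779 factors as (x - √779)(x + √779). The splitting field is K = Q(√779). Since 779 is squarefree and > 1, it is not a perfect square, so x^2 - 779 is irreducible over Q and [Q(√779) : Q] = 2. Hence [K : Q] = 2.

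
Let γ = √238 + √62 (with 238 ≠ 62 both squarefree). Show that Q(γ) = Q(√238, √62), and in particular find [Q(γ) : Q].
[Q(γ) : Q] = 4 (equivalently, Q(γ) = Q(√238, √62))

Obviously Q(γ) ⊆ Q(√238, √62), and [Q(√238, √62):Q] = 4 (since 238, 62 are distinct squarefree integers > 1 with 14756 not a perfect square). To show equality we compute the minimal polynomial of γ. From γ = √238 + √62: γ^2 = 238 + 2√(14756) + 62 = 300 + 2√(14756), so γ^2 - 300 = 2√(14756); squaring, (γ^2 - 300)^2 = 4·14756, i.e. γ^4 - 600γ^2 + 90000 - 59024 = 0, i.e. γ^4 - 600γ^2 + 30976 = 0. So γ is a root of x^4 - 600x^2 + 30976. This polynomial is irreducible over Q: it has no rational root (each ±√238 ± √62 is irrational), and any factorization into two quadratics over Q would force √(14756) ∈ Q (pairing opposite roots) or √238, √62 ∈ Q (other pairings), all impossible. Hence [Q(γ):Q] = 4 = [Q(√238, √62):Q], so Q(γ) = Q(√238, √62).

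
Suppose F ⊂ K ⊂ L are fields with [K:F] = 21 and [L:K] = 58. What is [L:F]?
[L:F] = 1218

The tower law says that for any tower of field extensions F ⊂ K ⊂ L with finite degrees, [L:F] = [L:K] · [K:F]. Here this gives [L:F] = 58 · 21 = 1218.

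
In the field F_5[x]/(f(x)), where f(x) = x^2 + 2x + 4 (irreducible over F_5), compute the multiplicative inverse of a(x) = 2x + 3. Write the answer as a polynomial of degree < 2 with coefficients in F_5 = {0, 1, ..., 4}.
a(x)^(-1) ≡ x + 3 (mod f(x))

Since f is irreducible over F_5, F_5[x]/(f) is a field and a(x) ≠ 0 has an inverse. Apply the extended Euclidean algorithm to f(x) and a(x) in F_5[x]: f(x) = (3x + 4)·a(x) + (2). The last nonzero remainder is the constant 2 = gcd(f, a) in F_5. Back-substituting through the division chain expresses 2 = s(x)·a(x) + t(x)·f(x) with s(x) ≡ 2x + 1 (mod f), so (2x + 1)·a(x) ≡ 2 (mod f). Multiplying by 2^(-1) ≡ 3 in F_5 gives a(x)^(-1) ≡ 3·(2x + 1) ≡ x + 3 (mod f). Check: (2x + 3)·(x + 3) = 2x^2 + 4x + 4 ≡ 1 (mod x^2 + 2x + 4).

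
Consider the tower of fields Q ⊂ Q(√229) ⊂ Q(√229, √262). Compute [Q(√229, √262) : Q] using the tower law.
[Q(√229, √262) : Q] = 4

[Q(√229):Q] = 2 (min poly x^2 - 229, irreducible since 229 is squarefree > 1). For the top step, suppose √262 ∈ Q(√229), say √262 = c + d√229 with c, d ∈ Q. Squaring: 262 = c^2 + 229d^2 + 2cd√229. Since √229 ∉ Q this forces 2cd = 0. If d = 0 then √262 = c ∈ Q, contradicting 262 squarefree > 1. If c = 0 then 262 = 229d^2, so 229·262 = (229d)^2 is a perfect square in Q — but 229·262 = 59998 is not a perfect square (since 229 and 262 are distinct squarefree integers). Contradiction. Hence √262 ∉ Q(√229), so x^2 - 262 stays irreducible over Q(√229) and [Q(√229, √262) : Q(√229)] = 2. By the tower law, [Q(√229, √262) : Q] = 2 · 2 = 4.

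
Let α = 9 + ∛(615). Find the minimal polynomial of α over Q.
m_α(x) = x^3 - 27x^2 + 243x - 1344

Set β = α - 9 = ∛(615), so β^3 = 615. Then (α - 9)^3 - 615 = 0, i.e. α is a root of g(x) = (x - 9)^3 - 615 = x^3 - 27x^2 + 243x - 1344. Since g(x) = h(x - 9) where h(x) = x^3 - 615, and h is irreducible over Q (because 615 is not a perfect cube, so h has no rational root, and a monic cubic with no rational root is irreducible), g is also irreducible (irreducibility is preserved under the substitution x → x - 9). Hence m_α(x) = x^3 - 27x^2 + 243x - 1344.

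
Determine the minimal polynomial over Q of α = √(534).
m_α(x) = x^2 - 534

α satisfies α^2 - 534 = 0, so x^2 - 534 annihilates α. Since d = 534 is squarefree and ≠ 1, it is not a perfect square in Q, so x^2 - 534 has no rational root and is therefore irreducible over Q (a degree-2 polynomial over a field is irreducible iff it has no root). Hence m_α(x) = x^2 - 534.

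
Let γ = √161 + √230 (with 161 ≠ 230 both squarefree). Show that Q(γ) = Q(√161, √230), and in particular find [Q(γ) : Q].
[Q(γ) : Q] = 4 (equivalently, Q(γ) = Q(√161, √230))

Obviously Q(γ) ⊆ Q(√161, √230), and [Q(√161, √230):Q] = 4 (since 161, 230 are distinct squarefree integers > 1 with 37030 not a perfect square). To show equality we compute the minimal polynomial of γ. From γ = √161 + √230: γ^2 = 161 + 2√(37030) + 230 = 391 + 2√(37030), so γ^2 - 391 = 2√(37030); squaring, (γ^2 - 391)^2 = 4·37030, i.e. γ^4 - 782γ^2 + 152881 - 148120 = 0, i.e. γ^4 - 782γ^2 + 4761 = 0. So γ is a root of x^4 - 782x^2 + 4761. This polynomial is irreducible over Q: it has no rational root (each ±√161 ± √230 is irrational), and any factorization into two quadratics over Q would force √(37030) ∈ Q (pairing opposite roots) or √161, √230 ∈ Q (other pairings), all impossible. Hence [Q(γ):Q] = 4 = [Q(√161, √230):Q], so Q(γ) = Q(√161, √230).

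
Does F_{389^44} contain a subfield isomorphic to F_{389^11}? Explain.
Yes: F_{389^11} is a subfield of F_{389^44}

F_{p^m} embeds in F_{p^n} iff m | n (since F_{p^n} is the splitting field of x^(p^n) - x, and F_{p^m} ⊂ F_{p^n} forces p^n to be a power of p^m, i.e. m | n; conversely if m | n then every root of x^(p^m) - x is a root of x^(p^n) - x). Here 11 | 44 (since 44 = 4·11), so F_{389^11} is a subfield of F_{389^44}, and [F_{389^44} : F_{389^11}] = 44/11 = 4.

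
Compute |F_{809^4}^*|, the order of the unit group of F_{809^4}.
|F_{809^4}^*| = 428345379360

F_{809^4} has 809^4 = 428345379361 elements; its multiplicative group consists of all nonzero elements, so |F_{809^4}^*| = 428345379361 - 1 = 428345379360. (It is cyclic since any finite subgroup of the multiplicative group of a field is cyclic.)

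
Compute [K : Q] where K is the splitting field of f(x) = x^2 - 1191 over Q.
[K : Q] = 2

f(x) = x^2 - 1191 factors as (x - √1191)(x + √1191). The splitting field is K = Q(√1191). Since 1191 is squarefree and > 1, it is not a perfect square, so x^2 - 1191 is irreducible over Q and [Q(√1191) : Q] = 2. Hence [K : Q] = 2.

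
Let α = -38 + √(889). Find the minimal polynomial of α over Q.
m_α(x) = x^2 + 76x + 555

From α + 38 = √(889), squaring gives (α + 38)^2 = 889, i.e. α^2 + 76α + 1444 = 889, so α^2 + 76α + 555 = 0. The discriminant of x^2 + 76x + 555 is (76)^2 - 4·(555) = 5776 - 2220 = 3556, and 4·(889) is not a perfect square in Q since 889 is squarefree and ≠ 1. Hence x^2 + 76x + 555 is irreducible over Q and is the minimal polynomial of α.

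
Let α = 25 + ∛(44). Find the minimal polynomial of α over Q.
m_α(x) = x^3 - 75x^2 + 1875x - 15669

Set β = α - 25 = ∛(44), so β^3 = 44. Then (α - 25)^3 - 44 = 0, i.e. α is a root of g(x) = (x - 25)^3 - 44 = x^3 - 75x^2 + 1875x - 15669. Since g(x) = h(x - 25) where h(x) = x^3 - 44, and h is irreducible over Q (because 44 is not a perfect cube, so h has no rational root, and a monic cubic with no rational root is irreducible), g is also irreducible (irreducibility is preserved under the substitution x → x - 25). Hence m_α(x) = x^3 - 75x^2 + 1875x - 15669.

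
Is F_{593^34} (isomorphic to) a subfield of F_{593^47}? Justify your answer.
No: F_{593^34} is not a subfield of F_{593^47}

F_{p^m} embeds in F_{p^n} iff m | n. Here 34 ∤ 47 (since 47 = 1·34 + 13 with remainder 13 ≠ 0), so F_{593^34} is not a subfield of F_{593^47}. Equivalently: if it were, the tower law would give 34 = [F_{593^34}:F_593] dividing [F_{593^47}:F_593] = 47, contradiction.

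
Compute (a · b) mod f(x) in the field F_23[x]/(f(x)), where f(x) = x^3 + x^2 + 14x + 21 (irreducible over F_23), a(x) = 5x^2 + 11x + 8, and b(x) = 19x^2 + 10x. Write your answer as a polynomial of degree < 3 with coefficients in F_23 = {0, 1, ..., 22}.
a · b ≡ 10x^2 + 21x + 6 (mod f(x))

Multiply in F_23[x]: a(x)·b(x) = (5x^2 + 11x + 8)·(19x^2 + 10x) = 3x^4 + 6x^3 + 9x^2 + 11x. This has degree ≥ 3, so divide by f(x) over F_23: 3x^4 + 6x^3 + 9x^2 + 11x = (3x + 3)·(x^3 + x^2 + 14x + 21) + (10x^2 + 21x + 6). Hence a·b ≡ 10x^2 + 21x + 6 (mod f). (F_23[x]/(f) is a field with 23^3 = 12167 elements since f is irreducible of degree 3.)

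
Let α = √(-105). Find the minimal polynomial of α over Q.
m_α(x) = x^2 + 105

α satisfies α^2 + 105 = 0, so x^2 + 105 annihilates α. Since d = -105 is squarefree and ≠ 1, it is not a perfect square in Q, so x^2 + 105 has no rational root and is therefore irreducible over Q (a degree-2 polynomial over a field is irreducible iff it has no root). Hence m_α(x) = x^2 + 105.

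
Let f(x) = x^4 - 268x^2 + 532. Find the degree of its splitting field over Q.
[K : Q] = 4

Solving the quadratic in x^2: x^2 = (268 ± √(268^2 - 4·532))/2 = (268 ± √69696)/2 = (268 ± 264)/2, giving x^2 = 266 or x^2 = 2. So f(x) = (x^2 - 266)(x^2 - 2) and the roots of f are ±√266, ±√2. Hence the splitting field is K = Q(√266, √2). Since 266 and 2 are distinct squarefree integers > 1, their product 532 is not a perfect square, so √2 ∉ Q(√266). By the tower law [K:Q] = [Q(√266,√2):Q(√266)] · [Q(√266):Q] = 2 · 2 = 4.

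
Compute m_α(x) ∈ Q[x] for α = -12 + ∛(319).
m_α(x) = x^3 + 36x^2 + 432x + 1409

Set β = α + 12 = ∛(319), so β^3 = 319. Then (α + 12)^3 - 319 = 0, i.e. α is a root of g(x) = (x + 12)^3 - 319 = x^3 + 36x^2 + 432x + 1409. Since g(x) = h(x + 12) where h(x) = x^3 - 319, and h is irreducible over Q (because 319 is not a perfect cube, so h has no rational root, and a monic cubic with no rational root is irreducible), g is also irreducible (irreducibility is preserved under the substitution x → x + 12). Hence m_α(x) = x^3 + 36x^2 + 432x + 1409.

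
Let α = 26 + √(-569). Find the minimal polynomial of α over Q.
m_α(x) = x^2 - 52x + 1245

From α - 26 = √(-569), squaring gives (α - 26)^2 = -569, i.e. α^2 - 52α + 676 = -569, so α^2 - 52α + 1245 = 0. The discriminant of x^2 - 52x + 1245 is (-52)^2 - 4·(1245) = 2704 - 4980 = -2276, and 4·(-569) is not a perfect square in Q since -569 is squarefree and ≠ 1. Hence x^2 - 52x + 1245 is irreducible over Q and is the minimal polynomial of α.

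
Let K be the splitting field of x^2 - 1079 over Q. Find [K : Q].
[K : Q] = 2

f(x) = x^2 - 1079 factors as (x - √1079)(x + √1079). The splitting field is K = Q(√1079). Since 1079 is squarefree and > 1, it is not a perfect square, so x^2 - 1079 is irreducible over Q and [Q(√1079) : Q] = 2. Hence [K : Q] = 2.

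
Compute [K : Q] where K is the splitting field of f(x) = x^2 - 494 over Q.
[K : Q] = 2

f(x) = x^2 - 494 factors as (x - √494)(x + √494). The splitting field is K = Q(√494). Since 494 is squarefree and > 1, it is not a perfect square, so x^2 - 494 is irreducible over Q and [Q(√494) : Q] = 2. Hence [K : Q] = 2.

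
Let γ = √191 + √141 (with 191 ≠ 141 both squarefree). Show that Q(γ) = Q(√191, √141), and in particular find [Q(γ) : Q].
[Q(γ) : Q] = 4 (equivalently, Q(γ) = Q(√191, √141))

Obviously Q(γ) ⊆ Q(√191, √141), and [Q(√191, √141):Q] = 4 (since 191, 141 are distinct squarefree integers > 1 with 26931 not a perfect square). To show equality we compute the minimal polynomial of γ. From γ = √191 + √141: γ^2 = 191 + 2√(26931) + 141 = 332 + 2√(26931), so γ^2 - 332 = 2√(26931); squaring, (γ^2 - 332)^2 = 4·26931, i.e. γ^4 - 664γ^2 + 110224 - 107724 = 0, i.e. γ^4 - 664γ^2 + 2500 = 0. So γ is a root of x^4 - 664x^2 + 2500. This polynomial is irreducible over Q: it has no rational root (each ±√191 ± √141 is irrational), and any factorization into two quadratics over Q would force √(26931) ∈ Q (pairing opposite roots) or √191, √141 ∈ Q (other pairings), all impossible. Hence [Q(γ):Q] = 4 = [Q(√191, √141):Q], so Q(γ) = Q(√191, √141).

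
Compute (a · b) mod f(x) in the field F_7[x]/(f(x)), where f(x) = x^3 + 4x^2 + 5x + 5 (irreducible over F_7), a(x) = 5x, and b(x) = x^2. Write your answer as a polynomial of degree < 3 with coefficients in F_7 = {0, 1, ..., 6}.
a · b ≡ x^2 + 3x + 3 (mod f(x))

Multiply in F_7[x]: a(x)·b(x) = (5x)·(x^2) = 5x^3. This has degree ≥ 3, so divide by f(x) over F_7: 5x^3 = (5)·(x^3 + 4x^2 + 5x + 5) + (x^2 + 3x + 3). Hence a·b ≡ x^2 + 3x + 3 (mod f). (F_7[x]/(f) is a field with 7^3 = 343 elements since f is irreducible of degree 3.)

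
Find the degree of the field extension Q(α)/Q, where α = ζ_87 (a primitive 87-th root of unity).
[Q(α):Q] = 56

The minimal polynomial of ζ_87 over Q is the 87-th cyclotomic polynomial Φ_87(x), which is irreducible over Q and has degree φ(87) = 56. Hence [Q(α):Q] = φ(87) = 56.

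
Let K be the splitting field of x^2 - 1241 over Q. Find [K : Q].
[K : Q] = 2

f(x) = x^2 - 1241 factors as (x - √1241)(x + √1241). The splitting field is K = Q(√1241). Since 1241 is squarefree and > 1, it is not a perfect square, so x^2 - 1241 is irreducible over Q and [Q(√1241) : Q] = 2. Hence [K : Q] = 2.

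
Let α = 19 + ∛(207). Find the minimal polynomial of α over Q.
m_α(x) = x^3 - 57x^2 + 1083x - 7066

Set β = α - 19 = ∛(207), so β^3 = 207. Then (α - 19)^3 - 207 = 0, i.e. α is a root of g(x) = (x - 19)^3 - 207 = x^3 - 57x^2 + 1083x - 7066. Since g(x) = h(x - 19) where h(x) = x^3 - 207, and h is irreducible over Q (because 207 is not a perfect cube, so h has no rational root, and a monic cubic with no rational root is irreducible), g is also irreducible (irreducibility is preserved under the substitution x → x - 19). Hence m_α(x) = x^3 - 57x^2 + 1083x - 7066.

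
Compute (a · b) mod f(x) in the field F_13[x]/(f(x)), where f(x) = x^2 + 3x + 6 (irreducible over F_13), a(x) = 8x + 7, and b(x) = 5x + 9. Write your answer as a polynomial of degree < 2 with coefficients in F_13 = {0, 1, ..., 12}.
a · b ≡ 5 (mod f(x))

Multiply in F_13[x]: a(x)·b(x) = (8x + 7)·(5x + 9) = x^2 + 3x + 11. This has degree ≥ 2, so divide by f(x) over F_13: x^2 + 3x + 11 = (1)·(x^2 + 3x + 6) + (5). Hence a·b ≡ 5 (mod f). (F_13[x]/(f) is a field with 13^2 = 169 elements since f is irreducible of degree 2.)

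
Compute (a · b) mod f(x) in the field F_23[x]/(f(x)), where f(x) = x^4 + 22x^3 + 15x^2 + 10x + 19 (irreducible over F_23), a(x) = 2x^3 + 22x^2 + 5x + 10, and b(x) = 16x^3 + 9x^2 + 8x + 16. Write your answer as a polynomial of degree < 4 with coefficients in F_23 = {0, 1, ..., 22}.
a · b ≡ 6x^3 + 20x^2 + 22x + 12 (mod f(x))

Multiply in F_23[x]: a(x)·b(x) = (2x^3 + 22x^2 + 5x + 10)·(16x^3 + 9x^2 + 8x + 16) = 9x^6 + 2x^5 + 18x^4 + 22x^3 + 22x^2 + 22x + 22. This has degree ≥ 4, so divide by f(x) over F_23: 9x^6 + 2x^5 + 18x^4 + 22x^3 + 22x^2 + 22x + 22 = (9x^2 + 11x + 9)·(x^4 + 22x^3 + 15x^2 + 10x + 19) + (6x^3 + 20x^2 + 22x + 12). Hence a·b ≡ 6x^3 + 20x^2 + 22x + 12 (mod f). (F_23[x]/(f) is a field with 23^4 = 279841 elements since f is irreducible of degree 4.)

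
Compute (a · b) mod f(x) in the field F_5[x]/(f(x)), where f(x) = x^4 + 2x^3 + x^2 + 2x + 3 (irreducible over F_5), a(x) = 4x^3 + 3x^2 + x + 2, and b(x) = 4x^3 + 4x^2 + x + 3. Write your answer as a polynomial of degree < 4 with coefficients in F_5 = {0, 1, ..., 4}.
a · b ≡ x^2 + 3x (mod f(x))

Multiply in F_5[x]: a(x)·b(x) = (4x^3 + 3x^2 + x + 2)·(4x^3 + 4x^2 + x + 3) = x^6 + 3x^5 + 2x^3 + 3x^2 + 1. This has degree ≥ 4, so divide by f(x) over F_5: x^6 + 3x^5 + 2x^3 + 3x^2 + 1 = (x^2 + x + 2)·(x^4 + 2x^3 + x^2 + 2x + 3) + (x^2 + 3x). Hence a·b ≡ x^2 + 3x (mod f). (F_5[x]/(f) is a field with 5^4 = 625 elements since f is irreducible of degree 4.)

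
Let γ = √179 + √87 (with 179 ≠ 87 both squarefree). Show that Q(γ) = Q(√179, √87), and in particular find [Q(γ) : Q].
[Q(γ) : Q] = 4 (equivalently, Q(γ) = Q(√179, √87))

Obviously Q(γ) ⊆ Q(√179, √87), and [Q(√179, √87):Q] = 4 (since 179, 87 are distinct squarefree integers > 1 with 15573 not a perfect square). To show equality we compute the minimal polynomial of γ. From γ = √179 + √87: γ^2 = 179 + 2√(15573) + 87 = 266 + 2√(15573), so γ^2 - 266 = 2√(15573); squaring, (γ^2 - 266)^2 = 4·15573, i.e. γ^4 - 532γ^2 + 70756 - 62292 = 0, i.e. γ^4 - 532γ^2 + 8464 = 0. So γ is a root of x^4 - 532x^2 + 8464. This polynomial is irreducible over Q: it has no rational root (each ±√179 ± √87 is irrational), and any factorization into two quadratics over Q would force √(15573) ∈ Q (pairing opposite roots) or √179, √87 ∈ Q (other pairings), all impossible. Hence [Q(γ):Q] = 4 = [Q(√179, √87):Q], so Q(γ) = Q(√179, √87).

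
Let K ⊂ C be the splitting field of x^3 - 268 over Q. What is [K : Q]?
[K : Q] = 6

The roots of x^3 - 268 are ∛268, ω∛268, ω^2∛268 where ω = e^(2πi/3) is a primitive cube root of unity, so K = Q(∛268, ω). Now [Q(∛268):Q] = 3 (since 268 is not a perfect cube, x^3 - 268 is irreducible) and [Q(ω):Q] = 2. Both 2 and 3 divide [K:Q], and [K:Q] ≤ 3·2 = 6, so [K:Q] = 6. (Equivalently: Q(∛268) ⊂ R but ω ∉ R, so [K : Q(∛268)] = 2.)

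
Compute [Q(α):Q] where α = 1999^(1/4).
[Q(α):Q] = 4

α is a root of x^4 - 1999. By Eisenstein's criterion at the prime p = 1999 (which divides the constant term 1999 but p^2 = 3996001 does not, since 1999 is squarefree), x^4 - 1999 is irreducible over Q. Hence [Q(α):Q] = 4.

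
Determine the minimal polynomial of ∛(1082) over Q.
m_α(x) = x^3 - 1082

α satisfies α^3 = 1082, so x^3 - 1082 annihilates α. By the rational root test, a rational root p/q (in lowest terms) of x^3 - 1082 would satisfy p^3 = 1082 q^3, forcing q = 1 and p^3 = 1082; but 1082 is not a perfect cube, contradiction. A monic cubic over Q with no rational root is irreducible (any nontrivial factorization would include a linear factor). Hence x^3 - 1082 is the minimal polynomial of α, and in particular [Q(α):Q] = 3.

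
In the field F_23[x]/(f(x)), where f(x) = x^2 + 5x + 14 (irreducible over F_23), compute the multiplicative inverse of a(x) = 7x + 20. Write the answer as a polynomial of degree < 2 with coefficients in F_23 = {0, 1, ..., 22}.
a(x)^(-1) ≡ 6x + 3 (mod f(x))

Since f is irreducible over F_23, F_23[x]/(f) is a field and a(x) ≠ 0 has an inverse. Apply the extended Euclidean algorithm to f(x) and a(x) in F_23[x]: f(x) = (10x + 5)·a(x) + (6). The last nonzero remainder is the constant 6 = gcd(f, a) in F_23. Back-substituting through the division chain expresses 6 = s(x)·a(x) + t(x)·f(x) with s(x) ≡ 13x + 18 (mod f), so (13x + 18)·a(x) ≡ 6 (mod f). Multiplying by 6^(-1) ≡ 4 in F_23 gives a(x)^(-1) ≡ 4·(13x + 18) ≡ 6x + 3 (mod f). Check: (7x + 20)·(6x + 3) = 19x^2 + 3x + 14 ≡ 1 (mod x^2 + 5x + 14).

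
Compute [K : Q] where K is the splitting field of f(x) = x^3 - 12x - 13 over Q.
[K : Q] = 6

By the rational root test, any rational root of the monic integer polynomial f(x) = x^3 - 12x - 13 must be an integer dividing the constant term -13, i.e. one of ±{1, 13}. Evaluating: f(1) = -24, f(-1) = -2, f(13) = 2028, f(-13) = -2054; none is 0, so f has no rational root and is therefore irreducible over Q (a cubic with no linear factor over a field is irreducible). For an irreducible cubic, the Galois group is A_3 or S_3 according as the discriminant disc(f) = -4a^3 - 27b^2 = -4·(-12)^3 - 27·(-13)^2 = 2349 is or is not a square in Q. Here disc(f) = 2349 is not a perfect square in Q, so the Galois group of f over Q is not contained in A_3 and must be all of S_3. The splitting field has degree |S_3| = 6 over Q, so [K : Q] = 6.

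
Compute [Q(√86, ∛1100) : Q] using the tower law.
[Q(√86, ∛1100) : Q] = 6

Let L = Q(√86, ∛1100). Since Q(√86) ⊂ L and [Q(√86):Q] = 2, the tower law gives 2 | [L:Q]. Likewise Q(∛1100) ⊂ L with [Q(∛1100):Q] = 3 (because 1100 is not a perfect cube), so 3 | [L:Q]. As gcd(2,3) = 1, [L:Q] is divisible by 6. Conversely L is generated over Q by √86 and ∛1100, so [L:Q] ≤ 2·3 = 6. Therefore [Q(√86, ∛1100) : Q] = 6.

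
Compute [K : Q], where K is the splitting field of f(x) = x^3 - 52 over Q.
[K : Q] = 6

The roots of x^3 - 52 are ∛52, ω∛52, ω^2∛52 where ω = e^(2πi/3) is a primitive cube root of unity, so K = Q(∛52, ω). Now [Q(∛52):Q] = 3 (since 52 is not a perfect cube, x^3 - 52 is irreducible) and [Q(ω):Q] = 2. Both 2 and 3 divide [K:Q], and [K:Q] ≤ 3·2 = 6, so [K:Q] = 6. (Equivalently: Q(∛52) ⊂ R but ω ∉ R, so [K : Q(∛52)] = 2.)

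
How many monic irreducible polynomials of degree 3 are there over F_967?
There are 301410032 monic irreducible polynomials of degree 3 over F_967

Each element of F_{967^3} that lies in no proper subfield is a root of exactly one monic irreducible of degree 3 over F_967, and each such polynomial has 3 distinct roots in F_{967^3}. By Möbius inversion the count is N_967(3) = (1/3) Σ_{d|3} μ(3/d) · 967^d = (1/3)(μ(3)·967^1 + μ(1)·967^3) = 904230096/3 = 301410032.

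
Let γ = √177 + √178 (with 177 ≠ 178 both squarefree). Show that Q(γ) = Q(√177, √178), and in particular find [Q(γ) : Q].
[Q(γ) : Q] = 4 (equivalently, Q(γ) = Q(√177, √178))

Obviously Q(γ) ⊆ Q(√177, √178), and [Q(√177, √178):Q] = 4 (since 177, 178 are distinct squarefree integers > 1 with 31506 not a perfect square). To show equality we compute the minimal polynomial of γ. From γ = √177 + √178: γ^2 = 177 + 2√(31506) + 178 = 355 + 2√(31506), so γ^2 - 355 = 2√(31506); squaring, (γ^2 - 355)^2 = 4·31506, i.e. γ^4 - 710γ^2 + 126025 - 126024 = 0, i.e. γ^4 - 710γ^2 + 1 = 0. So γ is a root of x^4 - 710x^2 + 1. This polynomial is irreducible over Q: it has no rational root (each ±√177 ± √178 is irrational), and any factorization into two quadratics over Q would force √(31506) ∈ Q (pairing opposite roots) or √177, √178 ∈ Q (other pairings), all impossible. Hence [Q(γ):Q] = 4 = [Q(√177, √178):Q], so Q(γ) = Q(√177, √178).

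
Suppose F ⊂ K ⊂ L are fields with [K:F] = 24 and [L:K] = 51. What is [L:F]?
[L:F] = 1224

The tower law says that for any tower of field extensions F ⊂ K ⊂ L with finite degrees, [L:F] = [L:K] · [K:F]. Here this gives [L:F] = 51 · 24 = 1224.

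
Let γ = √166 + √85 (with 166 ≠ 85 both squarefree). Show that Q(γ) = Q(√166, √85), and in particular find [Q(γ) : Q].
[Q(γ) : Q] = 4 (equivalently, Q(γ) = Q(√166, √85))

Obviously Q(γ) ⊆ Q(√166, √85), and [Q(√166, √85):Q] = 4 (since 166, 85 are distinct squarefree integers > 1 with 14110 not a perfect square). To show equality we compute the minimal polynomial of γ. From γ = √166 + √85: γ^2 = 166 + 2√(14110) + 85 = 251 + 2√(14110), so γ^2 - 251 = 2√(14110); squaring, (γ^2 - 251)^2 = 4·14110, i.e. γ^4 - 502γ^2 + 63001 - 56440 = 0, i.e. γ^4 - 502γ^2 + 6561 = 0. So γ is a root of x^4 - 502x^2 + 6561. This polynomial is irreducible over Q: it has no rational root (each ±√166 ± √85 is irrational), and any factorization into two quadratics over Q would force √(14110) ∈ Q (pairing opposite roots) or √166, √85 ∈ Q (other pairings), all impossible. Hence [Q(γ):Q] = 4 = [Q(√166, √85):Q], so Q(γ) = Q(√166, √85).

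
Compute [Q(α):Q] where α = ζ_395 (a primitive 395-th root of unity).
[Q(α):Q] = 312

The minimal polynomial of ζ_395 over Q is the 395-th cyclotomic polynomial Φ_395(x), which is irreducible over Q and has degree φ(395) = 312. Hence [Q(α):Q] = φ(395) = 312.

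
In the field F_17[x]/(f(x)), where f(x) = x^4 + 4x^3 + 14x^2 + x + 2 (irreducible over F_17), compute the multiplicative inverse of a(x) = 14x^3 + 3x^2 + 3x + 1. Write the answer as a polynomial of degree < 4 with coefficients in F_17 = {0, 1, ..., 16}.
a(x)^(-1) ≡ 9x^3 + 8x^2 + 13x + 12 (mod f(x))

Since f is irreducible over F_17, F_17[x]/(f) is a field and a(x) ≠ 0 has an inverse. Apply the extended Euclidean algorithm to f(x) and a(x) in F_17[x]: f(x) = (11x + 4)·a(x) + (3x^2 + 12x + 15);  a(x) = (16x + 5)·(3x^2 + 12x + 15) + (9x + 11);  (3x^2 + 12x + 15) = (6x + 11)·(9x + 11) + (13). The last nonzero remainder is the constant 13 = gcd(f, a) in F_17. Back-substituting through the division chain expresses 13 = s(x)·a(x) + t(x)·f(x) with s(x) ≡ 15x^3 + 2x^2 + 16x + 3 (mod f), so (15x^3 + 2x^2 + 16x + 3)·a(x) ≡ 13 (mod f). Multiplying by 13^(-1) ≡ 4 in F_17 gives a(x)^(-1) ≡ 4·(15x^3 + 2x^2 + 16x + 3) ≡ 9x^3 + 8x^2 + 13x + 12 (mod f). Check: (14x^3 + 3x^2 + 3x + 1)·(9x^3 + 8x^2 + 13x + 12) = 7x^6 + 3x^5 + 12x^4 + 2x^3 + 15x^2 + 15x + 12 ≡ 1 (mod x^4 + 4x^3 + 14x^2 + x + 2).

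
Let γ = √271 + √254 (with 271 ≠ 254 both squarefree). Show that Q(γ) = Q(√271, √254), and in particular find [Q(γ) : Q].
[Q(γ) : Q] = 4 (equivalently, Q(γ) = Q(√271, √254))

Obviously Q(γ) ⊆ Q(√271, √254), and [Q(√271, √254):Q] = 4 (since 271, 254 are distinct squarefree integers > 1 with 68834 not a perfect square). To show equality we compute the minimal polynomial of γ. From γ = √271 + √254: γ^2 = 271 + 2√(68834) + 254 = 525 + 2√(68834), so γ^2 - 525 = 2√(68834); squaring, (γ^2 - 525)^2 = 4·68834, i.e. γ^4 - 1050γ^2 + 275625 - 275336 = 0, i.e. γ^4 - 1050γ^2 + 289 = 0. So γ is a root of x^4 - 1050x^2 + 289. This polynomial is irreducible over Q: it has no rational root (each ±√271 ± √254 is irrational), and any factorization into two quadratics over Q would force √(68834) ∈ Q (pairing opposite roots) or √271, √254 ∈ Q (other pairings), all impossible. Hence [Q(γ):Q] = 4 = [Q(√271, √254):Q], so Q(γ) = Q(√271, √254).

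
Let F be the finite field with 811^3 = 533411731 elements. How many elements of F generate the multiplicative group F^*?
There are φ(533411730) = 134369280 primitive elements

F_q^* is cyclic of order q - 1 = 533411730. A cyclic group of order m has exactly φ(m) generators. Here m = 533411730 = 2 · 3^5 · 5 · 31 · 73 · 97, so the number of primitive elements is φ(533411730) = 134369280.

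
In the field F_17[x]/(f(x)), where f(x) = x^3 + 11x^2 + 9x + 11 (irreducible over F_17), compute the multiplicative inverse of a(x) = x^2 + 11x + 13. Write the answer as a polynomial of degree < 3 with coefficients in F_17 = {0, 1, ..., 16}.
a(x)^(-1) ≡ 7x^2 + 7x + 6 (mod f(x))

Since f is irreducible over F_17, F_17[x]/(f) is a field and a(x) ≠ 0 has an inverse. Apply the extended Euclidean algorithm to f(x) and a(x) in F_17[x]: f(x) = (x)·a(x) + (13x + 11);  a(x) = (4x + 4)·(13x + 11) + (3). The last nonzero remainder is the constant 3 = gcd(f, a) in F_17. Back-substituting through the division chain expresses 3 = s(x)·a(x) + t(x)·f(x) with s(x) ≡ 4x^2 + 4x + 1 (mod f), so (4x^2 + 4x + 1)·a(x) ≡ 3 (mod f). Multiplying by 3^(-1) ≡ 6 in F_17 gives a(x)^(-1) ≡ 6·(4x^2 + 4x + 1) ≡ 7x^2 + 7x + 6 (mod f). Check: (x^2 + 11x + 13)·(7x^2 + 7x + 6) = 7x^4 + 16x^3 + 4x^2 + 4x + 10 ≡ 1 (mod x^3 + 11x^2 + 9x + 11).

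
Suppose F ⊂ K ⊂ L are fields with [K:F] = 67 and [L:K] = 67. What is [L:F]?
[L:F] = 4489

The tower law says that for any tower of field extensions F ⊂ K ⊂ L with finite degrees, [L:F] = [L:K] · [K:F]. Here this gives [L:F] = 67 · 67 = 4489.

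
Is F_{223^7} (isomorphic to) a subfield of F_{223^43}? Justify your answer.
No: F_{223^7} is not a subfield of F_{223^43}

F_{p^m} embeds in F_{p^n} iff m | n. Here 7 ∤ 43 (since 43 = 6·7 + 1 with remainder 1 ≠ 0), so F_{223^7} is not a subfield of F_{223^43}. Equivalently: if it were, the tower law would give 7 = [F_{223^7}:F_223] dividing [F_{223^43}:F_223] = 43, contradiction.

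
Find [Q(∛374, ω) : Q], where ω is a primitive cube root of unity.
[Q(∛374, ω) : Q] = 6

[Q(∛374):Q] = 3 (min poly x^3 - 374, irreducible since 374 is not a perfect cube). [Q(ω):Q] = 2 (min poly x^2 + x + 1). Since Q(∛374) ⊂ R and ω ∉ R, we have ω ∉ Q(∛374), so x^2 + x + 1 remains irreducible over Q(∛374) and [Q(∛374, ω) : Q(∛374)] = 2. By the tower law, [Q(∛374, ω) : Q] = 3 · 2 = 6. (In fact Q(∛374, ω) is the splitting field of x^3 - 374 over Q.)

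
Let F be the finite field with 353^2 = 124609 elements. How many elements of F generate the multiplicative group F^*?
There are φ(124608) = 37120 primitive elements

F_q^* is cyclic of order q - 1 = 124608. A cyclic group of order m has exactly φ(m) generators. Here m = 124608 = 2^6 · 3 · 11 · 59, so the number of primitive elements is φ(124608) = 37120.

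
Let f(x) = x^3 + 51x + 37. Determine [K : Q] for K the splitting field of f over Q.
[K : Q] = 6

By the rational root test, any rational root of the monic integer polynomial f(x) = x^3 + 51x + 37 must be an integer dividing the constant term 37, i.e. one of ±{1, 37}. Evaluating: f(1) = 89, f(-1) = -15, f(37) = 52577, f(-37) = -52503; none is 0, so f has no rational root and is therefore irreducible over Q (a cubic with no linear factor over a field is irreducible). For an irreducible cubic, the Galois group is A_3 or S_3 according as the discriminant disc(f) = -4a^3 - 27b^2 = -4·(51)^3 - 27·(37)^2 = -567567 is or is not a square in Q. Here disc(f) = -567567 is not a perfect square in Q, so the Galois group of f over Q is not contained in A_3 and must be all of S_3. The splitting field has degree |S_3| = 6 over Q, so [K : Q] = 6.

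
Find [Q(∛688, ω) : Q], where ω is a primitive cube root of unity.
[Q(∛688, ω) : Q] = 6

[Q(∛688):Q] = 3 (min poly x^3 - 688, irreducible since 688 is not a perfect cube). [Q(ω):Q] = 2 (min poly x^2 + x + 1). Since Q(∛688) ⊂ R and ω ∉ R, we have ω ∉ Q(∛688), so x^2 + x + 1 remains irreducible over Q(∛688) and [Q(∛688, ω) : Q(∛688)] = 2. By the tower law, [Q(∛688, ω) : Q] = 3 · 2 = 6. (In fact Q(∛688, ω) is the splitting field of x^3 - 688 over Q.)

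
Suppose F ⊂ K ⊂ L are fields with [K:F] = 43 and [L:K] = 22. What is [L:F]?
[L:F] = 946

The tower law says that for any tower of field extensions F ⊂ K ⊂ L with finite degrees, [L:F] = [L:K] · [K:F]. Here this gives [L:F] = 22 · 43 = 946.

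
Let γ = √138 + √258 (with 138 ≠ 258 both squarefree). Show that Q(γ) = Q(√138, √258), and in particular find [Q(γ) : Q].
[Q(γ) : Q] = 4 (equivalently, Q(γ) = Q(√138, √258))

Obviously Q(γ) ⊆ Q(√138, √258), and [Q(√138, √258):Q] = 4 (since 138, 258 are distinct squarefree integers > 1 with 35604 not a perfect square). To show equality we compute the minimal polynomial of γ. From γ = √138 + √258: γ^2 = 138 + 2√(35604) + 258 = 396 + 2√(35604), so γ^2 - 396 = 2√(35604); squaring, (γ^2 - 396)^2 = 4·35604, i.e. γ^4 - 792γ^2 + 156816 - 142416 = 0, i.e. γ^4 - 792γ^2 + 14400 = 0. So γ is a root of x^4 - 792x^2 + 14400. This polynomial is irreducible over Q: it has no rational root (each ±√138 ± √258 is irrational), and any factorization into two quadratics over Q would force √(35604) ∈ Q (pairing opposite roots) or √138, √258 ∈ Q (other pairings), all impossible. Hence [Q(γ):Q] = 4 = [Q(√138, √258):Q], so Q(γ) = Q(√138, √258).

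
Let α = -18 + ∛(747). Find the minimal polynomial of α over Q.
m_α(x) = x^3 + 54x^2 + 972x + 5085

Set β = α + 18 = ∛(747), so β^3 = 747. Then (α + 18)^3 - 747 = 0, i.e. α is a root of g(x) = (x + 18)^3 - 747 = x^3 + 54x^2 + 972x + 5085. Since g(x) = h(x + 18) where h(x) = x^3 - 747, and h is irreducible over Q (because 747 is not a perfect cube, so h has no rational root, and a monic cubic with no rational root is irreducible), g is also irreducible (irreducibility is preserved under the substitution x → x + 18). Hence m_α(x) = x^3 + 54x^2 + 972x + 5085.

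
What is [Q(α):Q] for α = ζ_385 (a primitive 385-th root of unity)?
[Q(α):Q] = 240

The minimal polynomial of ζ_385 over Q is the 385-th cyclotomic polynomial Φ_385(x), which is irreducible over Q and has degree φ(385) = 240. Hence [Q(α):Q] = φ(385) = 240.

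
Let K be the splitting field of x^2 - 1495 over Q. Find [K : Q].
[K : Q] = 2

f(x) = x^2 - 1495 factors as (x - √1495)(x + √1495). The splitting field is K = Q(√1495). Since 1495 is squarefree and > 1, it is not a perfect square, so x^2 - 1495 is irreducible over Q and [Q(√1495) : Q] = 2. Hence [K : Q] = 2.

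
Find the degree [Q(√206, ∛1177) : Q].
[Q(√206, ∛1177) : Q] = 6

Let L = Q(√206, ∛1177). Since Q(√206) ⊂ L and [Q(√206):Q] = 2, the tower law gives 2 | [L:Q]. Likewise Q(∛1177) ⊂ L with [Q(∛1177):Q] = 3 (because 1177 is not a perfect cube), so 3 | [L:Q]. As gcd(2,3) = 1, [L:Q] is divisible by 6. Conversely L is generated over Q by √206 and ∛1177, so [L:Q] ≤ 2·3 = 6. Therefore [Q(√206, ∛1177) : Q] = 6.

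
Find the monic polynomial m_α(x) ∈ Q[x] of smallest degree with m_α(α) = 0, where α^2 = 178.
m_α(x) = x^2 - 178

α satisfies α^2 - 178 = 0, so x^2 - 178 annihilates α. Since d = 178 is squarefree and ≠ 1, it is not a perfect square in Q, so x^2 - 178 has no rational root and is therefore irreducible over Q (a degree-2 polynomial over a field is irreducible iff it has no root). Hence m_α(x) = x^2 - 178.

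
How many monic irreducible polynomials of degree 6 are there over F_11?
There are 295020 monic irreducible polynomials of degree 6 over F_11

Each element of F_{11^6} that lies in no proper subfield is a root of exactly one monic irreducible of degree 6 over F_11, and each such polynomial has 6 distinct roots in F_{11^6}. By Möbius inversion the count is N_11(6) = (1/6) Σ_{d|6} μ(6/d) · 11^d = (1/6)(μ(6)·11^1 + μ(3)·11^2 + μ(2)·11^3 + μ(1)·11^6) = 1770120/6 = 295020.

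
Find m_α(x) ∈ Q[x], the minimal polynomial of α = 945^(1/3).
m_α(x) = x^3 - 945

α satisfies α^3 = 945, so x^3 - 945 annihilates α. By the rational root test, a rational root p/q (in lowest terms) of x^3 - 945 would satisfy p^3 = 945 q^3, forcing q = 1 and p^3 = 945; but 945 is not a perfect cube, contradiction. A monic cubic over Q with no rational root is irreducible (any nontrivial factorization would include a linear factor). Hence x^3 - 945 is the minimal polynomial of α, and in particular [Q(α):Q] = 3.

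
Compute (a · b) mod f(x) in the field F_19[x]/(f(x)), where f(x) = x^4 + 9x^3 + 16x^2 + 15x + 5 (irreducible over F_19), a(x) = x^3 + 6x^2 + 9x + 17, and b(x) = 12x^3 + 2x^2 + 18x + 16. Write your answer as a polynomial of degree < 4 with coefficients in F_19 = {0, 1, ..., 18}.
a · b ≡ 16x^2 + 13x (mod f(x))

Multiply in F_19[x]: a(x)·b(x) = (x^3 + 6x^2 + 9x + 17)·(12x^3 + 2x^2 + 18x + 16) = 12x^6 + 17x^5 + 5x^4 + 4x^3 + 7x^2 + 13x + 6. This has degree ≥ 4, so divide by f(x) over F_19: 12x^6 + 17x^5 + 5x^4 + 4x^3 + 7x^2 + 13x + 6 = (12x^2 + 4x + 5)·(x^4 + 9x^3 + 16x^2 + 15x + 5) + (16x^2 + 13x). Hence a·b ≡ 16x^2 + 13x (mod f). (F_19[x]/(f) is a field with 19^4 = 130321 elements since f is irreducible of degree 4.)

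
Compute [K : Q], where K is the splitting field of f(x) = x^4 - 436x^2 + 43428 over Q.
[K : Q] = 4

Solving the quadratic in x^2: x^2 = (436 ± √(436^2 - 4·43428))/2 = (436 ± √16384)/2 = (436 ± 128)/2, giving x^2 = 154 or x^2 = 282. So f(x) = (x^2 - 154)(x^2 - 282) and the roots of f are ±√154, ±√282. Hence the splitting field is K = Q(√154, √282). Since 154 and 282 are distinct squarefree integers > 1, their product 43428 is not a perfect square, so √282 ∉ Q(√154). By the tower law [K:Q] = [Q(√154,√282):Q(√154)] · [Q(√154):Q] = 2 · 2 = 4.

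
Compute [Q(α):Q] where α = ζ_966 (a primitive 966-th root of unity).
[Q(α):Q] = 264

The minimal polynomial of ζ_966 over Q is the 966-th cyclotomic polynomial Φ_966(x), which is irreducible over Q and has degree φ(966) = 264. Hence [Q(α):Q] = φ(966) = 264.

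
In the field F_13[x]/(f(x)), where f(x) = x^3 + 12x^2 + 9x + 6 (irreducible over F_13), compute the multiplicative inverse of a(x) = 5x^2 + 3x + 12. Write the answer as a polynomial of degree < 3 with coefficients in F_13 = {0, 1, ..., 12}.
a(x)^(-1) ≡ 2x^2 + 2x + 12 (mod f(x))

Since f is irreducible over F_13, F_13[x]/(f) is a field and a(x) ≠ 0 has an inverse. Apply the extended Euclidean algorithm to f(x) and a(x) in F_13[x]: f(x) = (8x + 8)·a(x) + (6x + 1);  a(x) = (3x)·(6x + 1) + (12). The last nonzero remainder is the constant 12 = gcd(f, a) in F_13. Back-substituting through the division chain expresses 12 = s(x)·a(x) + t(x)·f(x) with s(x) ≡ 11x^2 + 11x + 1 (mod f), so (11x^2 + 11x + 1)·a(x) ≡ 12 (mod f). Multiplying by 12^(-1) ≡ 12 in F_13 gives a(x)^(-1) ≡ 12·(11x^2 + 11x + 1) ≡ 2x^2 + 2x + 12 (mod f). Check: (5x^2 + 3x + 12)·(2x^2 + 2x + 12) = 10x^4 + 3x^3 + 12x^2 + 8x + 1 ≡ 1 (mod x^3 + 12x^2 + 9x + 6).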